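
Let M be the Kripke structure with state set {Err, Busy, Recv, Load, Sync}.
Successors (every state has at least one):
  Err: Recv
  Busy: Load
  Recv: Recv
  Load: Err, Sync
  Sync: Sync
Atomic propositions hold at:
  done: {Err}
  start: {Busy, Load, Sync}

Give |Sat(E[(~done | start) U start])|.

3

Sat(~done) = {Busy, Recv, Load, Sync}
Sat(~done | start) = {Busy, Recv, Load, Sync}
E[(~done | start) U start]: least fixpoint, start Z0 = Sat(start) = {Busy, Load, Sync}, add states in Sat(~done | start) with some successor in Z. Already a fixed point.
Sat(E[(~done | start) U start]) = {Busy, Load, Sync}
|Sat(E[(~done | start) U start])| = |{Busy, Load, Sync}| = 3.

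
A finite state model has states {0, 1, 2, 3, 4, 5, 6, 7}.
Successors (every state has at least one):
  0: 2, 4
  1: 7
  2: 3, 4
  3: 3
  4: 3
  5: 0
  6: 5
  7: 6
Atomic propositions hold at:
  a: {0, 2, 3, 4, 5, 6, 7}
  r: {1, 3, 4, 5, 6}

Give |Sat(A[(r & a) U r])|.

Sat(r & a) = {3, 4, 5, 6}
A[(r & a) U r]: least fixpoint, start Z0 = Sat(r) = {1, 3, 4, 5, 6}, add states in Sat(r & a) with every successor in Z. Already a fixed point.
Sat(A[(r & a) U r]) = {1, 3, 4, 5, 6}
|Sat(A[(r & a) U r])| = |{1, 3, 4, 5, 6}| = 5.

5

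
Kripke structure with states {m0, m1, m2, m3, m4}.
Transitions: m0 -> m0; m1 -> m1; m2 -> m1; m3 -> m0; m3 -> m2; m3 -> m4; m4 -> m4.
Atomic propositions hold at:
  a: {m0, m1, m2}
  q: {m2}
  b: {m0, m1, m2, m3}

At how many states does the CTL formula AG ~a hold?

Sat(~a) = {m3, m4}
AG ~a: greatest fixpoint, start Z0 = {m3, m4}, keep only states in Sat with every successor in Z. Z1 = {m4}; fixed.
Sat(AG ~a) = {m4}
|Sat(AG ~a)| = |{m4}| = 1.

1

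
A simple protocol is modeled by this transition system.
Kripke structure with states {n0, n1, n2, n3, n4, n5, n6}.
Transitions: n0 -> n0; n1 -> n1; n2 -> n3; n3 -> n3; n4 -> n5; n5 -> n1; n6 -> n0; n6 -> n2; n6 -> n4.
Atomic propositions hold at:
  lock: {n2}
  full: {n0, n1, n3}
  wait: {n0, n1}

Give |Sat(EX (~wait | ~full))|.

4

Sat(~wait) = {n2, n3, n4, n5, n6}
Sat(~full) = {n2, n4, n5, n6}
Sat(~wait | ~full) = {n2, n3, n4, n5, n6}
Sat(EX (~wait | ~full)) = {s : some successor in {n2, n3, n4, n5, n6}} = {n2, n3, n4, n6}
|Sat(EX (~wait | ~full))| = |{n2, n3, n4, n6}| = 4.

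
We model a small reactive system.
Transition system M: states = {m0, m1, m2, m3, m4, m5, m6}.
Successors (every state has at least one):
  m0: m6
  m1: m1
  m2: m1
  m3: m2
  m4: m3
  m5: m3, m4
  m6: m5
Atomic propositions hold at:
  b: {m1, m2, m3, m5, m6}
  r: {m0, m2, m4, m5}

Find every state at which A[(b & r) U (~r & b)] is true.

{m1, m2, m3, m6}

Sat(b & r) = {m2, m5}
Sat(~r) = {m1, m3, m6}
Sat(~r & b) = {m1, m3, m6}
A[(b & r) U (~r & b)]: least fixpoint, start Z0 = Sat((~r & b)) = {m1, m3, m6}, add states in Sat(b & r) with every successor in Z. Z1 = {m1, m2, m3, m6}; fixed.
Sat(A[(b & r) U (~r & b)]) = {m1, m2, m3, m6}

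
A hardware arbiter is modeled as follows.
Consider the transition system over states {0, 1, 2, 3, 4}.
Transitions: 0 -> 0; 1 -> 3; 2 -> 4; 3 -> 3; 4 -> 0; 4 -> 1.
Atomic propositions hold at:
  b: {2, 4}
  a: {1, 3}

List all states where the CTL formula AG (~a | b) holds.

{0}

Sat(~a) = {0, 2, 4}
Sat(~a | b) = {0, 2, 4}
AG (~a | b): greatest fixpoint, start Z0 = {0, 2, 4}, keep only states in Sat with every successor in Z. Z1 = {0, 2}; Z2 = {0}; fixed.
Sat(AG (~a | b)) = {0}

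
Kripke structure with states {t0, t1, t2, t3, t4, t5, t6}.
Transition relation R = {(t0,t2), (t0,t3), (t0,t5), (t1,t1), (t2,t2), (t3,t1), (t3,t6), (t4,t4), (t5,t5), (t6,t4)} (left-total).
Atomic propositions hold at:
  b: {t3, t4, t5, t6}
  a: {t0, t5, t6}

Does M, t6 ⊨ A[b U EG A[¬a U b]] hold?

Sat(¬a) = {t1, t2, t3, t4}
A[¬a U b]: least fixpoint, start Z0 = Sat(b) = {t3, t4, t5, t6}, add states in Sat(¬a) with every successor in Z. Already a fixed point.
Sat(A[¬a U b]) = {t3, t4, t5, t6}
EG A[¬a U b]: greatest fixpoint, start Z0 = {t3, t4, t5, t6}, keep only states in Sat with some successor in Z. Already a fixed point.
Sat(EG A[¬a U b]) = {t3, t4, t5, t6}
A[b U EG A[¬a U b]]: least fixpoint, start Z0 = Sat(EG A[¬a U b]) = {t3, t4, t5, t6}, add states in Sat(b) with every successor in Z. Already a fixed point.
Sat(A[b U EG A[¬a U b]]) = {t3, t4, t5, t6}
t6 ∈ Sat(A[b U EG A[¬a U b]]) = {t3, t4, t5, t6}, so the formula holds at t6.

Yes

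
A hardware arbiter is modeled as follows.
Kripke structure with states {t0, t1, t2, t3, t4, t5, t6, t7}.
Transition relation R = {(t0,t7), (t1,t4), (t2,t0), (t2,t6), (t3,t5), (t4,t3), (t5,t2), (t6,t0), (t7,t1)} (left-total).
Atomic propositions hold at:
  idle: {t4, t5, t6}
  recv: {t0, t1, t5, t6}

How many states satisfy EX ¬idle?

Sat(¬idle) = {t0, t1, t2, t3, t7}
Sat(EX ¬idle) = {s : some successor in {t0, t1, t2, t3, t7}} = {t0, t2, t4, t5, t6, t7}
|Sat(EX ¬idle)| = |{t0, t2, t4, t5, t6, t7}| = 6.

6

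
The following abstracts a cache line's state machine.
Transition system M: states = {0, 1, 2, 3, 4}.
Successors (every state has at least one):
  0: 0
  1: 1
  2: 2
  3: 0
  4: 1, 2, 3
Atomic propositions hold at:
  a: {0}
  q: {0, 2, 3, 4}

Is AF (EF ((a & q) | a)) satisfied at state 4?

Sat(a & q) = {0}
Sat((a & q) | a) = {0}
EF ((a & q) | a): least fixpoint, start Z0 = {0}, add states with some successor in Z. Z1 = {0, 3}; Z2 = {0, 3, 4}; fixed.
Sat(EF ((a & q) | a)) = {0, 3, 4}
AF (EF ((a & q) | a)): least fixpoint, start Z0 = {0, 3, 4}, add states with every successor in Z. Already a fixed point.
Sat(AF (EF ((a & q) | a))) = {0, 3, 4}
4 ∈ Sat(AF (EF ((a & q) | a))) = {0, 3, 4}, so the formula holds at 4.

Yes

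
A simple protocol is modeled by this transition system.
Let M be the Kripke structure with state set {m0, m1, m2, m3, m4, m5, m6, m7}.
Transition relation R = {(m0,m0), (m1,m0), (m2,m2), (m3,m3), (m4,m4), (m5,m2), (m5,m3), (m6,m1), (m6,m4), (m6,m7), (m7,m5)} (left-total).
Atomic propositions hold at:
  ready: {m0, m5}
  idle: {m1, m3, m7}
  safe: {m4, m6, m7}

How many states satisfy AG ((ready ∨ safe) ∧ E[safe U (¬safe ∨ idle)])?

Sat(ready ∨ safe) = {m0, m4, m5, m6, m7}
Sat(¬safe) = {m0, m1, m2, m3, m5}
Sat(¬safe ∨ idle) = {m0, m1, m2, m3, m5, m7}
E[safe U (¬safe ∨ idle)]: least fixpoint, start Z0 = Sat((¬safe ∨ idle)) = {m0, m1, m2, m3, m5, m7}, add states in Sat(safe) with some successor in Z. Z1 = {m0, m1, m2, m3, m5, m6, m7}; fixed.
Sat(E[safe U (¬safe ∨ idle)]) = {m0, m1, m2, m3, m5, m6, m7}
Sat((ready ∨ safe) ∧ E[safe U (¬safe ∨ idle)]) = {m0, m5, m6, m7}
AG ((ready ∨ safe) ∧ E[safe U (¬safe ∨ idle)]): greatest fixpoint, start Z0 = {m0, m5, m6, m7}, keep only states in Sat with every successor in Z. Z1 = {m0, m7}; Z2 = {m0}; fixed.
Sat(AG ((ready ∨ safe) ∧ E[safe U (¬safe ∨ idle)])) = {m0}
|Sat(AG ((ready ∨ safe) ∧ E[safe U (¬safe ∨ idle)]))| = |{m0}| = 1.

1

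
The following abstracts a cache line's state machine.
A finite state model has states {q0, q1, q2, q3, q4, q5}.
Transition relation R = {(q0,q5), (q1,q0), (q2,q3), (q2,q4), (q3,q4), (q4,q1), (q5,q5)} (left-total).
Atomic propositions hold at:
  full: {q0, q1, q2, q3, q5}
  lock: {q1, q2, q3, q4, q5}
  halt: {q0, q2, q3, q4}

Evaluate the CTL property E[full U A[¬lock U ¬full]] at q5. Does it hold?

Sat(¬lock) = {q0}
Sat(¬full) = {q4}
A[¬lock U ¬full]: least fixpoint, start Z0 = Sat(¬full) = {q4}, add states in Sat(¬lock) with every successor in Z. Already a fixed point.
Sat(A[¬lock U ¬full]) = {q4}
E[full U A[¬lock U ¬full]]: least fixpoint, start Z0 = Sat(A[¬lock U ¬full]) = {q4}, add states in Sat(full) with some successor in Z. Z1 = {q2, q3, q4}; fixed.
Sat(E[full U A[¬lock U ¬full]]) = {q2, q3, q4}
q5 ∉ Sat(E[full U A[¬lock U ¬full]]) = {q2, q3, q4}, so the formula does not hold at q5.

No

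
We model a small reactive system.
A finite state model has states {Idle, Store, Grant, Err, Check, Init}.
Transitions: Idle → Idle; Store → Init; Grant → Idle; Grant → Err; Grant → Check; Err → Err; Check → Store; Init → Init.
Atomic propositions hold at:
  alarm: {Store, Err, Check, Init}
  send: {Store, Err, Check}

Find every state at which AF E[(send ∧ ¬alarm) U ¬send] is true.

{Idle, Store, Grant, Check, Init}

Sat(¬alarm) = {Idle, Grant}
Sat(send ∧ ¬alarm) = ∅
Sat(¬send) = {Idle, Grant, Init}
E[(send ∧ ¬alarm) U ¬send]: least fixpoint, start Z0 = Sat(¬send) = {Idle, Grant, Init}, add states in Sat(send ∧ ¬alarm) with some successor in Z. Already a fixed point.
Sat(E[(send ∧ ¬alarm) U ¬send]) = {Idle, Grant, Init}
AF E[(send ∧ ¬alarm) U ¬send]: least fixpoint, start Z0 = {Idle, Grant, Init}, add states with every successor in Z. Z1 = {Idle, Store, Grant, Init}; Z2 = {Idle, Store, Grant, Check, Init}; fixed.
Sat(AF E[(send ∧ ¬alarm) U ¬send]) = {Idle, Store, Grant, Check, Init}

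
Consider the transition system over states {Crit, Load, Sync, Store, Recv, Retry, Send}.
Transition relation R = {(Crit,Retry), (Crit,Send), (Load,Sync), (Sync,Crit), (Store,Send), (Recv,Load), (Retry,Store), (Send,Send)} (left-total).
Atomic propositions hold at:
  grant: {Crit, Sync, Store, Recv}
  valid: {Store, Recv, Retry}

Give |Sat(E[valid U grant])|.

E[valid U grant]: least fixpoint, start Z0 = Sat(grant) = {Crit, Sync, Store, Recv}, add states in Sat(valid) with some successor in Z. Z1 = {Crit, Sync, Store, Recv, Retry}; fixed.
Sat(E[valid U grant]) = {Crit, Sync, Store, Recv, Retry}
|Sat(E[valid U grant])| = |{Crit, Sync, Store, Recv, Retry}| = 5.

5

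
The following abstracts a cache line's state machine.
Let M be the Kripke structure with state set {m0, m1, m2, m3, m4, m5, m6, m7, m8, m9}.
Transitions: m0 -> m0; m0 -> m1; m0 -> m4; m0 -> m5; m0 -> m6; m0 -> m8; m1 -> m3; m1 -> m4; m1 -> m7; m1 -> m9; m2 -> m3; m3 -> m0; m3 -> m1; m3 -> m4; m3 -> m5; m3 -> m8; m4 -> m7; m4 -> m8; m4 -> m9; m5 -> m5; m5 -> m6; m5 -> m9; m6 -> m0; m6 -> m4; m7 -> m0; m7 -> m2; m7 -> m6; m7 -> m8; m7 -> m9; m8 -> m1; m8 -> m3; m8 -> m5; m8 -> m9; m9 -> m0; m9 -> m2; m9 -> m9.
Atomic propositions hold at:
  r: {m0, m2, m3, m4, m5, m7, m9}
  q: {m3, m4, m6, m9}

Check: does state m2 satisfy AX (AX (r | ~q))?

Sat(~q) = {m0, m1, m2, m5, m7, m8}
Sat(r | ~q) = {m0, m1, m2, m3, m4, m5, m7, m8, m9}
Sat(AX (r | ~q)) = {s : every successor in {m0, m1, m2, m3, m4, m5, m7, m8, m9}} = {m1, m2, m3, m4, m6, m8, m9}
Sat(AX (AX (r | ~q))) = {s : every successor in {m1, m2, m3, m4, m6, m8, m9}} = {m2}
m2 ∈ Sat(AX (AX (r | ~q))) = {m2}, so the formula holds at m2.

Yes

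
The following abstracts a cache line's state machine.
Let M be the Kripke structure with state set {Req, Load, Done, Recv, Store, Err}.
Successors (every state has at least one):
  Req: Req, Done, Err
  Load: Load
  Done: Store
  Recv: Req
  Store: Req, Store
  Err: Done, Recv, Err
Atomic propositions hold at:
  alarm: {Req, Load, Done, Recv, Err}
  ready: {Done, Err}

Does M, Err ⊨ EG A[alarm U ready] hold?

A[alarm U ready]: least fixpoint, start Z0 = Sat(ready) = {Done, Err}, add states in Sat(alarm) with every successor in Z. Already a fixed point.
Sat(A[alarm U ready]) = {Done, Err}
EG A[alarm U ready]: greatest fixpoint, start Z0 = {Done, Err}, keep only states in Sat with some successor in Z. Z1 = {Err}; fixed.
Sat(EG A[alarm U ready]) = {Err}
Err ∈ Sat(EG A[alarm U ready]) = {Err}, so the formula holds at Err.

Yes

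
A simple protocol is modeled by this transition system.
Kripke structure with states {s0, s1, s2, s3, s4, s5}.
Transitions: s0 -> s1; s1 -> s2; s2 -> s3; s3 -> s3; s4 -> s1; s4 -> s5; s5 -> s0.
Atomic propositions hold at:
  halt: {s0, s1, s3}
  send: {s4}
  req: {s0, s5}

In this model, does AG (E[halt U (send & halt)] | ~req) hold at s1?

Yes

Sat(send & halt) = ∅
E[halt U (send & halt)]: least fixpoint, start Z0 = Sat((send & halt)) = ∅, add states in Sat(halt) with some successor in Z. Already a fixed point.
Sat(E[halt U (send & halt)]) = ∅
Sat(~req) = {s1, s2, s3, s4}
Sat(E[halt U (send & halt)] | ~req) = {s1, s2, s3, s4}
AG (E[halt U (send & halt)] | ~req): greatest fixpoint, start Z0 = {s1, s2, s3, s4}, keep only states in Sat with every successor in Z. Z1 = {s1, s2, s3}; fixed.
Sat(AG (E[halt U (send & halt)] | ~req)) = {s1, s2, s3}
s1 ∈ Sat(AG (E[halt U (send & halt)] | ~req)) = {s1, s2, s3}, so the formula holds at s1.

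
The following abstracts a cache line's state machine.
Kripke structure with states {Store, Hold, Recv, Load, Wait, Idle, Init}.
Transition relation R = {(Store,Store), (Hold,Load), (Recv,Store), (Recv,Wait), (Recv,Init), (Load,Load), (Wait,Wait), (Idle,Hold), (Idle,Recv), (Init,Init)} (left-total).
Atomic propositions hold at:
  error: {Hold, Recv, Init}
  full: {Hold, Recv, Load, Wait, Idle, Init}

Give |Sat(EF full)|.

EF full: least fixpoint, start Z0 = {Hold, Recv, Load, Wait, Idle, Init}, add states with some successor in Z. Already a fixed point.
Sat(EF full) = {Hold, Recv, Load, Wait, Idle, Init}
|Sat(EF full)| = |{Hold, Recv, Load, Wait, Idle, Init}| = 6.

6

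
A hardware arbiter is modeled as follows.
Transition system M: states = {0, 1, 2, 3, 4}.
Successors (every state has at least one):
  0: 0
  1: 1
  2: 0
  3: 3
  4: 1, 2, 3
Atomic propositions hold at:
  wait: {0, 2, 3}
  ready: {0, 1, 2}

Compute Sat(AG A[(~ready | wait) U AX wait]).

Sat(~ready) = {3, 4}
Sat(~ready | wait) = {0, 2, 3, 4}
Sat(AX wait) = {s : every successor in {0, 2, 3}} = {0, 2, 3}
A[(~ready | wait) U AX wait]: least fixpoint, start Z0 = Sat(AX wait) = {0, 2, 3}, add states in Sat(~ready | wait) with every successor in Z. Already a fixed point.
Sat(A[(~ready | wait) U AX wait]) = {0, 2, 3}
AG A[(~ready | wait) U AX wait]: greatest fixpoint, start Z0 = {0, 2, 3}, keep only states in Sat with every successor in Z. Already a fixed point.
Sat(AG A[(~ready | wait) U AX wait]) = {0, 2, 3}

{0, 2, 3}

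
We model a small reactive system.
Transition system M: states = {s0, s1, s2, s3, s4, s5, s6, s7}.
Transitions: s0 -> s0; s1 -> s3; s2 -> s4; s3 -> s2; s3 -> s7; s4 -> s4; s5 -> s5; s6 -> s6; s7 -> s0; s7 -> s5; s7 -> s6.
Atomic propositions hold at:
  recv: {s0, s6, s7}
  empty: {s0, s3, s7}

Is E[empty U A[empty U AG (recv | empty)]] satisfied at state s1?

No

Sat(recv | empty) = {s0, s3, s6, s7}
AG (recv | empty): greatest fixpoint, start Z0 = {s0, s3, s6, s7}, keep only states in Sat with every successor in Z. Z1 = {s0, s6}; fixed.
Sat(AG (recv | empty)) = {s0, s6}
A[empty U AG (recv | empty)]: least fixpoint, start Z0 = Sat(AG (recv | empty)) = {s0, s6}, add states in Sat(empty) with every successor in Z. Already a fixed point.
Sat(A[empty U AG (recv | empty)]) = {s0, s6}
E[empty U A[empty U AG (recv | empty)]]: least fixpoint, start Z0 = Sat(A[empty U AG (recv | empty)]) = {s0, s6}, add states in Sat(empty) with some successor in Z. Z1 = {s0, s6, s7}; Z2 = {s0, s3, s6, s7}; fixed.
Sat(E[empty U A[empty U AG (recv | empty)]]) = {s0, s3, s6, s7}
s1 ∉ Sat(E[empty U A[empty U AG (recv | empty)]]) = {s0, s3, s6, s7}, so the formula does not hold at s1.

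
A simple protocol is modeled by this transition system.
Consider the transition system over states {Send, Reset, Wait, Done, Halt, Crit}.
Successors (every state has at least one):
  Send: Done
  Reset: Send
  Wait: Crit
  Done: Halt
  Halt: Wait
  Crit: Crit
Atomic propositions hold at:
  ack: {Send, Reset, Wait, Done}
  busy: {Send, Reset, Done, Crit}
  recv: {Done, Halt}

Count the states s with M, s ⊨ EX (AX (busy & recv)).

1

Sat(busy & recv) = {Done}
Sat(AX (busy & recv)) = {s : every successor in {Done}} = {Send}
Sat(EX (AX (busy & recv))) = {s : some successor in {Send}} = {Reset}
|Sat(EX (AX (busy & recv)))| = |{Reset}| = 1.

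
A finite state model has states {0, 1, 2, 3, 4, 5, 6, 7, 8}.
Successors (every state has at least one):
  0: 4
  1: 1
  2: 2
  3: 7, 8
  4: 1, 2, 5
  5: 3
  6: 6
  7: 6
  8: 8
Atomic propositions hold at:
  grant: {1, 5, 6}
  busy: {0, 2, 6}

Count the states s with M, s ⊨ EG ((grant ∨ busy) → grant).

7

Sat(grant ∨ busy) = {0, 1, 2, 5, 6}
Sat((grant ∨ busy) → grant) = {1, 3, 4, 5, 6, 7, 8}
EG ((grant ∨ busy) → grant): greatest fixpoint, start Z0 = {1, 3, 4, 5, 6, 7, 8}, keep only states in Sat with some successor in Z. Already a fixed point.
Sat(EG ((grant ∨ busy) → grant)) = {1, 3, 4, 5, 6, 7, 8}
|Sat(EG ((grant ∨ busy) → grant))| = |{1, 3, 4, 5, 6, 7, 8}| = 7.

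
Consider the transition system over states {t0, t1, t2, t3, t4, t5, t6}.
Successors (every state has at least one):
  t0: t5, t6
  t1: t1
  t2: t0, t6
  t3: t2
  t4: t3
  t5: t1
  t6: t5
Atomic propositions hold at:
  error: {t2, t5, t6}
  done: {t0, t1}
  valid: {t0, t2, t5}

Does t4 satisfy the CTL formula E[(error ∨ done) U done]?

Sat(error ∨ done) = {t0, t1, t2, t5, t6}
E[(error ∨ done) U done]: least fixpoint, start Z0 = Sat(done) = {t0, t1}, add states in Sat(error ∨ done) with some successor in Z. Z1 = {t0, t1, t2, t5}; Z2 = {t0, t1, t2, t5, t6}; fixed.
Sat(E[(error ∨ done) U done]) = {t0, t1, t2, t5, t6}
t4 ∉ Sat(E[(error ∨ done) U done]) = {t0, t1, t2, t5, t6}, so the formula does not hold at t4.

No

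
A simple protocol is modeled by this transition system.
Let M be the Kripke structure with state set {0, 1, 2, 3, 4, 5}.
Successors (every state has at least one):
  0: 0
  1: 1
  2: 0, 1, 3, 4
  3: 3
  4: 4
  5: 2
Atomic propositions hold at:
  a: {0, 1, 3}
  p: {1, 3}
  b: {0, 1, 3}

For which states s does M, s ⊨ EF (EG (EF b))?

{0, 1, 2, 3, 5}

EF b: least fixpoint, start Z0 = {0, 1, 3}, add states with some successor in Z. Z1 = {0, 1, 2, 3}; Z2 = {0, 1, 2, 3, 5}; fixed.
Sat(EF b) = {0, 1, 2, 3, 5}
EG (EF b): greatest fixpoint, start Z0 = {0, 1, 2, 3, 5}, keep only states in Sat with some successor in Z. Already a fixed point.
Sat(EG (EF b)) = {0, 1, 2, 3, 5}
EF (EG (EF b)): least fixpoint, start Z0 = {0, 1, 2, 3, 5}, add states with some successor in Z. Already a fixed point.
Sat(EF (EG (EF b))) = {0, 1, 2, 3, 5}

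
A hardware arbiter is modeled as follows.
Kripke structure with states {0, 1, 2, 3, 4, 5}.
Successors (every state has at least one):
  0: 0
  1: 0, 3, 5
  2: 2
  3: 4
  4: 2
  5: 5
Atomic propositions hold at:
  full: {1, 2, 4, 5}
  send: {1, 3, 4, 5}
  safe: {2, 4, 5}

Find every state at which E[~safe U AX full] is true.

Sat(~safe) = {0, 1, 3}
Sat(AX full) = {s : every successor in {1, 2, 4, 5}} = {2, 3, 4, 5}
E[~safe U AX full]: least fixpoint, start Z0 = Sat(AX full) = {2, 3, 4, 5}, add states in Sat(~safe) with some successor in Z. Z1 = {1, 2, 3, 4, 5}; fixed.
Sat(E[~safe U AX full]) = {1, 2, 3, 4, 5}

{1, 2, 3, 4, 5}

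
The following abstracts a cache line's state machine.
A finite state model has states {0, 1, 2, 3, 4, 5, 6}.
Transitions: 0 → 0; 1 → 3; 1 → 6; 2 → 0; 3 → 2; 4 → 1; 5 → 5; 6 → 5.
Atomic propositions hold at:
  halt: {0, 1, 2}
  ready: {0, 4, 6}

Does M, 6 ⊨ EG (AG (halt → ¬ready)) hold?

Yes

Sat(¬ready) = {1, 2, 3, 5}
Sat(halt → ¬ready) = {1, 2, 3, 4, 5, 6}
AG (halt → ¬ready): greatest fixpoint, start Z0 = {1, 2, 3, 4, 5, 6}, keep only states in Sat with every successor in Z. Z1 = {1, 3, 4, 5, 6}; Z2 = {1, 4, 5, 6}; Z3 = {4, 5, 6}; Z4 = {5, 6}; fixed.
Sat(AG (halt → ¬ready)) = {5, 6}
EG (AG (halt → ¬ready)): greatest fixpoint, start Z0 = {5, 6}, keep only states in Sat with some successor in Z. Already a fixed point.
Sat(EG (AG (halt → ¬ready))) = {5, 6}
6 ∈ Sat(EG (AG (halt → ¬ready))) = {5, 6}, so the formula holds at 6.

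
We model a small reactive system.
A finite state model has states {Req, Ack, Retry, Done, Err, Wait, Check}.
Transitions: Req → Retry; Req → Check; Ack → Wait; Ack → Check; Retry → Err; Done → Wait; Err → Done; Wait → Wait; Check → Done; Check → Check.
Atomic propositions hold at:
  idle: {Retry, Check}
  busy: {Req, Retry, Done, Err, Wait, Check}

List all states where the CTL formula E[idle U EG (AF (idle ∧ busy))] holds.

{Req, Check}

Sat(idle ∧ busy) = {Retry, Check}
AF (idle ∧ busy): least fixpoint, start Z0 = {Retry, Check}, add states with every successor in Z. Z1 = {Req, Retry, Check}; fixed.
Sat(AF (idle ∧ busy)) = {Req, Retry, Check}
EG (AF (idle ∧ busy)): greatest fixpoint, start Z0 = {Req, Retry, Check}, keep only states in Sat with some successor in Z. Z1 = {Req, Check}; fixed.
Sat(EG (AF (idle ∧ busy))) = {Req, Check}
E[idle U EG (AF (idle ∧ busy))]: least fixpoint, start Z0 = Sat(EG (AF (idle ∧ busy))) = {Req, Check}, add states in Sat(idle) with some successor in Z. Already a fixed point.
Sat(E[idle U EG (AF (idle ∧ busy))]) = {Req, Check}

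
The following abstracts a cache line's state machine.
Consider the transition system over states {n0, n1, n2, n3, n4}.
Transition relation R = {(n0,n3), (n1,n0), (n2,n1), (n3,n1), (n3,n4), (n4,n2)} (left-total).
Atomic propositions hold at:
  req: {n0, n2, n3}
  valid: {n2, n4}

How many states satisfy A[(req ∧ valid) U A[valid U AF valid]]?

2

Sat(req ∧ valid) = {n2}
AF valid: least fixpoint, start Z0 = {n2, n4}, add states with every successor in Z. Already a fixed point.
Sat(AF valid) = {n2, n4}
A[valid U AF valid]: least fixpoint, start Z0 = Sat(AF valid) = {n2, n4}, add states in Sat(valid) with every successor in Z. Already a fixed point.
Sat(A[valid U AF valid]) = {n2, n4}
A[(req ∧ valid) U A[valid U AF valid]]: least fixpoint, start Z0 = Sat(A[valid U AF valid]) = {n2, n4}, add states in Sat(req ∧ valid) with every successor in Z. Already a fixed point.
Sat(A[(req ∧ valid) U A[valid U AF valid]]) = {n2, n4}
|Sat(A[(req ∧ valid) U A[valid U AF valid]])| = |{n2, n4}| = 2.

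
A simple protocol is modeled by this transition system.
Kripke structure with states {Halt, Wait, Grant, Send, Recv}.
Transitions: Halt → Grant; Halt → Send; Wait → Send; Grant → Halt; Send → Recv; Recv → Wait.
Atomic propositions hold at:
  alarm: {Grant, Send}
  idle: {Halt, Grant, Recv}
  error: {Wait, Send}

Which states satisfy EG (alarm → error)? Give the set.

{Halt, Wait, Send, Recv}

Sat(alarm → error) = {Halt, Wait, Send, Recv}
EG (alarm → error): greatest fixpoint, start Z0 = {Halt, Wait, Send, Recv}, keep only states in Sat with some successor in Z. Already a fixed point.
Sat(EG (alarm → error)) = {Halt, Wait, Send, Recv}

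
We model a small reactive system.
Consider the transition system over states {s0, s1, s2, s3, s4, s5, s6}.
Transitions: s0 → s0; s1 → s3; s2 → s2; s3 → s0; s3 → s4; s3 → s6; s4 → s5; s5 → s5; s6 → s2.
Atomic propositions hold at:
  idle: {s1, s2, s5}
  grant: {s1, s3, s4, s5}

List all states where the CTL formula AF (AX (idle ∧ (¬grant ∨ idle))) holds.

{s2, s4, s5, s6}

Sat(¬grant) = {s0, s2, s6}
Sat(¬grant ∨ idle) = {s0, s1, s2, s5, s6}
Sat(idle ∧ (¬grant ∨ idle)) = {s1, s2, s5}
Sat(AX (idle ∧ (¬grant ∨ idle))) = {s : every successor in {s1, s2, s5}} = {s2, s4, s5, s6}
AF (AX (idle ∧ (¬grant ∨ idle))): least fixpoint, start Z0 = {s2, s4, s5, s6}, add states with every successor in Z. Already a fixed point.
Sat(AF (AX (idle ∧ (¬grant ∨ idle)))) = {s2, s4, s5, s6}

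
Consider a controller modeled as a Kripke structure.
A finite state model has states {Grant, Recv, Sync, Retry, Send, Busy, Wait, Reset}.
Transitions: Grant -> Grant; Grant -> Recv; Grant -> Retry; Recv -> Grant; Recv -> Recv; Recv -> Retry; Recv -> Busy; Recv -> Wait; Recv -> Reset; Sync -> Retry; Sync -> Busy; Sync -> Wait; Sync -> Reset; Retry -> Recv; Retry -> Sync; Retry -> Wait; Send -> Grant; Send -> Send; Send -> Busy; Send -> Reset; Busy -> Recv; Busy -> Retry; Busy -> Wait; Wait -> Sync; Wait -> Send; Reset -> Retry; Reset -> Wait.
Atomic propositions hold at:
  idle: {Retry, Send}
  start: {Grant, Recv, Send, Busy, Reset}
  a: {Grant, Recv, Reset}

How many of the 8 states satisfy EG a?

2

EG a: greatest fixpoint, start Z0 = {Grant, Recv, Reset}, keep only states in Sat with some successor in Z. Z1 = {Grant, Recv}; fixed.
Sat(EG a) = {Grant, Recv}
|Sat(EG a)| = |{Grant, Recv}| = 2.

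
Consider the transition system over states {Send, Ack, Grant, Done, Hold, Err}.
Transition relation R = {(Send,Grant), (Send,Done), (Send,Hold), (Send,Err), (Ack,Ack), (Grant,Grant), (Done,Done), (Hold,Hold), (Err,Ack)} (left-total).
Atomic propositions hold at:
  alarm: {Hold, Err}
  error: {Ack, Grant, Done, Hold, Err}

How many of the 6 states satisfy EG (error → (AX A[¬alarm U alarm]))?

2

Sat(¬alarm) = {Send, Ack, Grant, Done}
A[¬alarm U alarm]: least fixpoint, start Z0 = Sat(alarm) = {Hold, Err}, add states in Sat(¬alarm) with every successor in Z. Already a fixed point.
Sat(A[¬alarm U alarm]) = {Hold, Err}
Sat(AX A[¬alarm U alarm]) = {s : every successor in {Hold, Err}} = {Hold}
Sat(error → (AX A[¬alarm U alarm])) = {Send, Hold}
EG (error → (AX A[¬alarm U alarm])): greatest fixpoint, start Z0 = {Send, Hold}, keep only states in Sat with some successor in Z. Already a fixed point.
Sat(EG (error → (AX A[¬alarm U alarm]))) = {Send, Hold}
|Sat(EG (error → (AX A[¬alarm U alarm])))| = |{Send, Hold}| = 2.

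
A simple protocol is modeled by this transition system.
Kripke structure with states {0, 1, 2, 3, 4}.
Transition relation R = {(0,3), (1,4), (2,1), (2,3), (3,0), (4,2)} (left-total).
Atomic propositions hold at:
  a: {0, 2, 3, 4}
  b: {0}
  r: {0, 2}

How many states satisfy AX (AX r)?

Sat(AX r) = {s : every successor in {0, 2}} = {3, 4}
Sat(AX (AX r)) = {s : every successor in {3, 4}} = {0, 1}
|Sat(AX (AX r))| = |{0, 1}| = 2.

2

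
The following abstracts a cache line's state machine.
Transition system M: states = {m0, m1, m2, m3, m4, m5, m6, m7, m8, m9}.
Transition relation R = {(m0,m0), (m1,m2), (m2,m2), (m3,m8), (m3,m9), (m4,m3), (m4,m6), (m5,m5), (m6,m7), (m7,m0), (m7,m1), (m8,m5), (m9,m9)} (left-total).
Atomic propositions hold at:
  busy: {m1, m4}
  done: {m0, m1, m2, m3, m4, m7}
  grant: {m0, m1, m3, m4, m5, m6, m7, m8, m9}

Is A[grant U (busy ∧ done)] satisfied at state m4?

Sat(busy ∧ done) = {m1, m4}
A[grant U (busy ∧ done)]: least fixpoint, start Z0 = Sat((busy ∧ done)) = {m1, m4}, add states in Sat(grant) with every successor in Z. Already a fixed point.
Sat(A[grant U (busy ∧ done)]) = {m1, m4}
m4 ∈ Sat(A[grant U (busy ∧ done)]) = {m1, m4}, so the formula holds at m4.

Yes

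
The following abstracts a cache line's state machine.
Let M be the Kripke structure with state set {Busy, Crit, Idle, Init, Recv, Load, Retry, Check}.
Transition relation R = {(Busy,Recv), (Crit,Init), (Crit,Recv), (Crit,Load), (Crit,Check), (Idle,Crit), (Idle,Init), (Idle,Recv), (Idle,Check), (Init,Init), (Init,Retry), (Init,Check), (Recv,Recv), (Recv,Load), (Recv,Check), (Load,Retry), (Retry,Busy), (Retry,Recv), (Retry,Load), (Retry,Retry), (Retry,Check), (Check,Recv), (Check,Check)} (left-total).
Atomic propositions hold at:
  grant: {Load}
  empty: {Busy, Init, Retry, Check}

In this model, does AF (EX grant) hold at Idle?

No

Sat(EX grant) = {s : some successor in {Load}} = {Crit, Recv, Retry}
AF (EX grant): least fixpoint, start Z0 = {Crit, Recv, Retry}, add states with every successor in Z. Z1 = {Busy, Crit, Recv, Load, Retry}; fixed.
Sat(AF (EX grant)) = {Busy, Crit, Recv, Load, Retry}
Idle ∉ Sat(AF (EX grant)) = {Busy, Crit, Recv, Load, Retry}, so the formula does not hold at Idle.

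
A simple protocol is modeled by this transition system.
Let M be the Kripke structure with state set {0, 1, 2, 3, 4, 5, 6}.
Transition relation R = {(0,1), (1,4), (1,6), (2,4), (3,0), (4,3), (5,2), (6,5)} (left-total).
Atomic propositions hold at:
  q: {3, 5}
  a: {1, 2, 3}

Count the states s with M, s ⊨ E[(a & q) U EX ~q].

5

Sat(a & q) = {3}
Sat(~q) = {0, 1, 2, 4, 6}
Sat(EX ~q) = {s : some successor in {0, 1, 2, 4, 6}} = {0, 1, 2, 3, 5}
E[(a & q) U EX ~q]: least fixpoint, start Z0 = Sat(EX ~q) = {0, 1, 2, 3, 5}, add states in Sat(a & q) with some successor in Z. Already a fixed point.
Sat(E[(a & q) U EX ~q]) = {0, 1, 2, 3, 5}
|Sat(E[(a & q) U EX ~q])| = |{0, 1, 2, 3, 5}| = 5.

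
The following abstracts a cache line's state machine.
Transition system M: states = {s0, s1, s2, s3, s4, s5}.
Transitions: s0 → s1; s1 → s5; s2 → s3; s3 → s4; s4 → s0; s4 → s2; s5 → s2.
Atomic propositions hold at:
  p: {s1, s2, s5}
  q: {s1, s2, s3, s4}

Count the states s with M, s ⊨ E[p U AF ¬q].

3

Sat(¬q) = {s0, s5}
AF ¬q: least fixpoint, start Z0 = {s0, s5}, add states with every successor in Z. Z1 = {s0, s1, s5}; fixed.
Sat(AF ¬q) = {s0, s1, s5}
E[p U AF ¬q]: least fixpoint, start Z0 = Sat(AF ¬q) = {s0, s1, s5}, add states in Sat(p) with some successor in Z. Already a fixed point.
Sat(E[p U AF ¬q]) = {s0, s1, s5}
|Sat(E[p U AF ¬q])| = |{s0, s1, s5}| = 3.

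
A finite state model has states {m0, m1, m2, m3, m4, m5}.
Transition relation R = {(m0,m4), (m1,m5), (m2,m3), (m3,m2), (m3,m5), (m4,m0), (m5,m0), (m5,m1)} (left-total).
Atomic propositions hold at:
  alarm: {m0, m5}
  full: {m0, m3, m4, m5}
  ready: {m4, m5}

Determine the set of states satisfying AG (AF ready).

{m0, m1, m4, m5}

AF ready: least fixpoint, start Z0 = {m4, m5}, add states with every successor in Z. Z1 = {m0, m1, m4, m5}; fixed.
Sat(AF ready) = {m0, m1, m4, m5}
AG (AF ready): greatest fixpoint, start Z0 = {m0, m1, m4, m5}, keep only states in Sat with every successor in Z. Already a fixed point.
Sat(AG (AF ready)) = {m0, m1, m4, m5}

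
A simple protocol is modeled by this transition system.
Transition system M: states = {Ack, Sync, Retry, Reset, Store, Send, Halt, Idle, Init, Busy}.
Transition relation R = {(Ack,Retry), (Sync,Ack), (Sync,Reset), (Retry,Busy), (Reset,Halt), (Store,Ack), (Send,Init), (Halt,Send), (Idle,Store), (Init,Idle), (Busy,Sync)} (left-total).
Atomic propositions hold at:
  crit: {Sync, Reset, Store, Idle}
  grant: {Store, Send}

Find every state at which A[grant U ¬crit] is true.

{Ack, Retry, Store, Send, Halt, Init, Busy}

Sat(¬crit) = {Ack, Retry, Send, Halt, Init, Busy}
A[grant U ¬crit]: least fixpoint, start Z0 = Sat(¬crit) = {Ack, Retry, Send, Halt, Init, Busy}, add states in Sat(grant) with every successor in Z. Z1 = {Ack, Retry, Store, Send, Halt, Init, Busy}; fixed.
Sat(A[grant U ¬crit]) = {Ack, Retry, Store, Send, Halt, Init, Busy}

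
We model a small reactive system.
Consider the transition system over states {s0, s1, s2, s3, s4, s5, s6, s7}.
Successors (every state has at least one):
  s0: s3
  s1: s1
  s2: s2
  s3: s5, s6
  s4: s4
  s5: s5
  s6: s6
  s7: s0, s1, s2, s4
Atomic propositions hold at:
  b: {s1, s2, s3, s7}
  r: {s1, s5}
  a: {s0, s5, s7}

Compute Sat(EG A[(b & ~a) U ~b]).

Sat(~a) = {s1, s2, s3, s4, s6}
Sat(b & ~a) = {s1, s2, s3}
Sat(~b) = {s0, s4, s5, s6}
A[(b & ~a) U ~b]: least fixpoint, start Z0 = Sat(~b) = {s0, s4, s5, s6}, add states in Sat(b & ~a) with every successor in Z. Z1 = {s0, s3, s4, s5, s6}; fixed.
Sat(A[(b & ~a) U ~b]) = {s0, s3, s4, s5, s6}
EG A[(b & ~a) U ~b]: greatest fixpoint, start Z0 = {s0, s3, s4, s5, s6}, keep only states in Sat with some successor in Z. Already a fixed point.
Sat(EG A[(b & ~a) U ~b]) = {s0, s3, s4, s5, s6}

{s0, s3, s4, s5, s6}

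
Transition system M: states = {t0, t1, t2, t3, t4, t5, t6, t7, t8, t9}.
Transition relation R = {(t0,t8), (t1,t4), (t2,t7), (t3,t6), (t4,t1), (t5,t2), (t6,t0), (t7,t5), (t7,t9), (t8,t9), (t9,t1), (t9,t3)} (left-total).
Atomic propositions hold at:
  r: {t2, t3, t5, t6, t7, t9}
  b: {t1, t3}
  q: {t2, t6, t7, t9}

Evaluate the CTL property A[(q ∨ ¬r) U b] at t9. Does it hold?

Sat(¬r) = {t0, t1, t4, t8}
Sat(q ∨ ¬r) = {t0, t1, t2, t4, t6, t7, t8, t9}
A[(q ∨ ¬r) U b]: least fixpoint, start Z0 = Sat(b) = {t1, t3}, add states in Sat(q ∨ ¬r) with every successor in Z. Z1 = {t1, t3, t4, t9}; Z2 = {t1, t3, t4, t8, t9}; Z3 = {t0, t1, t3, t4, t8, t9}; Z4 = {t0, t1, t3, t4, t6, t8, t9}; fixed.
Sat(A[(q ∨ ¬r) U b]) = {t0, t1, t3, t4, t6, t8, t9}
t9 ∈ Sat(A[(q ∨ ¬r) U b]) = {t0, t1, t3, t4, t6, t8, t9}, so the formula holds at t9.

Yes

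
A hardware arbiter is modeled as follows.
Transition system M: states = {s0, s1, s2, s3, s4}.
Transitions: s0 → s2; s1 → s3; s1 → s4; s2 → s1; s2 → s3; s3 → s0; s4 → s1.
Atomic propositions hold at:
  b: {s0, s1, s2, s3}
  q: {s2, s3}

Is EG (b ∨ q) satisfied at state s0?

Sat(b ∨ q) = {s0, s1, s2, s3}
EG (b ∨ q): greatest fixpoint, start Z0 = {s0, s1, s2, s3}, keep only states in Sat with some successor in Z. Already a fixed point.
Sat(EG (b ∨ q)) = {s0, s1, s2, s3}
s0 ∈ Sat(EG (b ∨ q)) = {s0, s1, s2, s3}, so the formula holds at s0.

Yes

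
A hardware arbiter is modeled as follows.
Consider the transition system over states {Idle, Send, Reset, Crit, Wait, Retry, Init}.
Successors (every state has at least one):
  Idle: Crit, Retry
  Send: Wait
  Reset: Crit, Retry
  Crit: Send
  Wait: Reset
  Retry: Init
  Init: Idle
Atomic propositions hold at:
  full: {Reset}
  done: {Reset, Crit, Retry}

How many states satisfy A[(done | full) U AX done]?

Sat(done | full) = {Reset, Crit, Retry}
Sat(AX done) = {s : every successor in {Reset, Crit, Retry}} = {Idle, Reset, Wait}
A[(done | full) U AX done]: least fixpoint, start Z0 = Sat(AX done) = {Idle, Reset, Wait}, add states in Sat(done | full) with every successor in Z. Already a fixed point.
Sat(A[(done | full) U AX done]) = {Idle, Reset, Wait}
|Sat(A[(done | full) U AX done])| = |{Idle, Reset, Wait}| = 3.

3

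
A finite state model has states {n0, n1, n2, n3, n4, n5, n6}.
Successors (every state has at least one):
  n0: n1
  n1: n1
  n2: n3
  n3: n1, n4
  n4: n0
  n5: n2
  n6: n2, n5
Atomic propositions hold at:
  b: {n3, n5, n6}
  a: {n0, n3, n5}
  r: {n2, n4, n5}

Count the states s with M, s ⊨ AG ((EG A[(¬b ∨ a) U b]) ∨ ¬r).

Sat(¬b) = {n0, n1, n2, n4}
Sat(¬b ∨ a) = {n0, n1, n2, n3, n4, n5}
A[(¬b ∨ a) U b]: least fixpoint, start Z0 = Sat(b) = {n3, n5, n6}, add states in Sat(¬b ∨ a) with every successor in Z. Z1 = {n2, n3, n5, n6}; fixed.
Sat(A[(¬b ∨ a) U b]) = {n2, n3, n5, n6}
EG A[(¬b ∨ a) U b]: greatest fixpoint, start Z0 = {n2, n3, n5, n6}, keep only states in Sat with some successor in Z. Z1 = {n2, n5, n6}; Z2 = {n5, n6}; Z3 = {n6}; Z4 = ∅; fixed.
Sat(EG A[(¬b ∨ a) U b]) = ∅
Sat(¬r) = {n0, n1, n3, n6}
Sat((EG A[(¬b ∨ a) U b]) ∨ ¬r) = {n0, n1, n3, n6}
AG ((EG A[(¬b ∨ a) U b]) ∨ ¬r): greatest fixpoint, start Z0 = {n0, n1, n3, n6}, keep only states in Sat with every successor in Z. Z1 = {n0, n1}; fixed.
Sat(AG ((EG A[(¬b ∨ a) U b]) ∨ ¬r)) = {n0, n1}
|Sat(AG ((EG A[(¬b ∨ a) U b]) ∨ ¬r))| = |{n0, n1}| = 2.

2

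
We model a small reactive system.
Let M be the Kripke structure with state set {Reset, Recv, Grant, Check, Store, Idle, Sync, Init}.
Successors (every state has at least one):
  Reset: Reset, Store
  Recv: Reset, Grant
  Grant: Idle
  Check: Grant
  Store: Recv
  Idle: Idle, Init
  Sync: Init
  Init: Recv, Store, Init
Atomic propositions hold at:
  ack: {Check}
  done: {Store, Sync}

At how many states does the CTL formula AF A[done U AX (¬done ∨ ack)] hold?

6

Sat(¬done) = {Reset, Recv, Grant, Check, Idle, Init}
Sat(¬done ∨ ack) = {Reset, Recv, Grant, Check, Idle, Init}
Sat(AX (¬done ∨ ack)) = {s : every successor in {Reset, Recv, Grant, Check, Idle, Init}} = {Recv, Grant, Check, Store, Idle, Sync}
A[done U AX (¬done ∨ ack)]: least fixpoint, start Z0 = Sat(AX (¬done ∨ ack)) = {Recv, Grant, Check, Store, Idle, Sync}, add states in Sat(done) with every successor in Z. Already a fixed point.
Sat(A[done U AX (¬done ∨ ack)]) = {Recv, Grant, Check, Store, Idle, Sync}
AF A[done U AX (¬done ∨ ack)]: least fixpoint, start Z0 = {Recv, Grant, Check, Store, Idle, Sync}, add states with every successor in Z. Already a fixed point.
Sat(AF A[done U AX (¬done ∨ ack)]) = {Recv, Grant, Check, Store, Idle, Sync}
|Sat(AF A[done U AX (¬done ∨ ack)])| = |{Recv, Grant, Check, Store, Idle, Sync}| = 6.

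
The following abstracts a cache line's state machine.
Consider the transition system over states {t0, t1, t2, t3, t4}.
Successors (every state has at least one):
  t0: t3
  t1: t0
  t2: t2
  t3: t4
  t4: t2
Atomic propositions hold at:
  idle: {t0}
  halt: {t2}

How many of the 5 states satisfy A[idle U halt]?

A[idle U halt]: least fixpoint, start Z0 = Sat(halt) = {t2}, add states in Sat(idle) with every successor in Z. Already a fixed point.
Sat(A[idle U halt]) = {t2}
|Sat(A[idle U halt])| = |{t2}| = 1.

1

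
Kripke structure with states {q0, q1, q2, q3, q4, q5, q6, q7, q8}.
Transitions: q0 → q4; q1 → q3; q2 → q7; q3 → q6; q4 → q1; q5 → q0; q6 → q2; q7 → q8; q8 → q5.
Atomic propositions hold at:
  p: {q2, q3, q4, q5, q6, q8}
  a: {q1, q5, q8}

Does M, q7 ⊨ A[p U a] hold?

A[p U a]: least fixpoint, start Z0 = Sat(a) = {q1, q5, q8}, add states in Sat(p) with every successor in Z. Z1 = {q1, q4, q5, q8}; fixed.
Sat(A[p U a]) = {q1, q4, q5, q8}
q7 ∉ Sat(A[p U a]) = {q1, q4, q5, q8}, so the formula does not hold at q7.

No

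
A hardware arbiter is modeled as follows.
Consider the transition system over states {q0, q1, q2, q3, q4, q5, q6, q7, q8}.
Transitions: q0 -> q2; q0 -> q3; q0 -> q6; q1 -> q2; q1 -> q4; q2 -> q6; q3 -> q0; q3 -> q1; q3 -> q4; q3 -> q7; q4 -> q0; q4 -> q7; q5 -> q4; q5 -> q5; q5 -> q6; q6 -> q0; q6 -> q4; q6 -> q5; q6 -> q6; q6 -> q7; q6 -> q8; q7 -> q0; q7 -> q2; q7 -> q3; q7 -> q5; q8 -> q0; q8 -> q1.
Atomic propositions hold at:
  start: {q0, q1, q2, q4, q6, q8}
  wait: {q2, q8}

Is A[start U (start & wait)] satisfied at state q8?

Sat(start & wait) = {q2, q8}
A[start U (start & wait)]: least fixpoint, start Z0 = Sat((start & wait)) = {q2, q8}, add states in Sat(start) with every successor in Z. Already a fixed point.
Sat(A[start U (start & wait)]) = {q2, q8}
q8 ∈ Sat(A[start U (start & wait)]) = {q2, q8}, so the formula holds at q8.

Yes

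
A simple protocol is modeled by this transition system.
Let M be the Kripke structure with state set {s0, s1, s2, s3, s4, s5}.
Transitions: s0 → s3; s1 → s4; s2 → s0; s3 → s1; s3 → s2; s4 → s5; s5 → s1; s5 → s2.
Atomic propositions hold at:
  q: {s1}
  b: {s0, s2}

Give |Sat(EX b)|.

Sat(EX b) = {s : some successor in {s0, s2}} = {s2, s3, s5}
|Sat(EX b)| = |{s2, s3, s5}| = 3.

3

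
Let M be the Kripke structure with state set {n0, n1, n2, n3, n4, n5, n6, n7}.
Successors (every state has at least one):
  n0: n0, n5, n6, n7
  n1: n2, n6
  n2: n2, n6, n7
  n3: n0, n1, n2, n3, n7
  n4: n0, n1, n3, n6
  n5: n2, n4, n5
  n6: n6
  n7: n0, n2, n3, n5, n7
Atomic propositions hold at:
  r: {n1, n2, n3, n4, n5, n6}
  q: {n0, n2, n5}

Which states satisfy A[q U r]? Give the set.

A[q U r]: least fixpoint, start Z0 = Sat(r) = {n1, n2, n3, n4, n5, n6}, add states in Sat(q) with every successor in Z. Already a fixed point.
Sat(A[q U r]) = {n1, n2, n3, n4, n5, n6}

{n1, n2, n3, n4, n5, n6}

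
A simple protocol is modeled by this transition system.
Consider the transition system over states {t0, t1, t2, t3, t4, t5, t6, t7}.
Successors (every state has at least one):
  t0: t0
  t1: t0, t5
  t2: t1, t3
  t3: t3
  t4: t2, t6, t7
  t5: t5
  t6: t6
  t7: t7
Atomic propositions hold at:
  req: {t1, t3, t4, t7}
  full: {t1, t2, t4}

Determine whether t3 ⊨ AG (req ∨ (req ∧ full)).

Sat(req ∧ full) = {t1, t4}
Sat(req ∨ (req ∧ full)) = {t1, t3, t4, t7}
AG (req ∨ (req ∧ full)): greatest fixpoint, start Z0 = {t1, t3, t4, t7}, keep only states in Sat with every successor in Z. Z1 = {t3, t7}; fixed.
Sat(AG (req ∨ (req ∧ full))) = {t3, t7}
t3 ∈ Sat(AG (req ∨ (req ∧ full))) = {t3, t7}, so the formula holds at t3.

Yes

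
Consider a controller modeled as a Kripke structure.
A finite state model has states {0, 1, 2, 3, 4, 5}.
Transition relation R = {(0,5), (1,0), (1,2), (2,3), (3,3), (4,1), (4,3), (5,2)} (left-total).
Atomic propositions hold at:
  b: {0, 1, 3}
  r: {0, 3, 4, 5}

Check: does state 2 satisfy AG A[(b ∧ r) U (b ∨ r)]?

Sat(b ∧ r) = {0, 3}
Sat(b ∨ r) = {0, 1, 3, 4, 5}
A[(b ∧ r) U (b ∨ r)]: least fixpoint, start Z0 = Sat((b ∨ r)) = {0, 1, 3, 4, 5}, add states in Sat(b ∧ r) with every successor in Z. Already a fixed point.
Sat(A[(b ∧ r) U (b ∨ r)]) = {0, 1, 3, 4, 5}
AG A[(b ∧ r) U (b ∨ r)]: greatest fixpoint, start Z0 = {0, 1, 3, 4, 5}, keep only states in Sat with every successor in Z. Z1 = {0, 3, 4}; Z2 = {3}; fixed.
Sat(AG A[(b ∧ r) U (b ∨ r)]) = {3}
2 ∉ Sat(AG A[(b ∧ r) U (b ∨ r)]) = {3}, so the formula does not hold at 2.

No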